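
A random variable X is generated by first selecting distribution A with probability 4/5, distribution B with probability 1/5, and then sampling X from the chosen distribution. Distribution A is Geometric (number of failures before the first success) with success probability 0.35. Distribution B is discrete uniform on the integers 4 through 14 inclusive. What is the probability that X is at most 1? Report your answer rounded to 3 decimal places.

Conditional on each component, P(X ≤ 1): A: 0.5775; B: 0.
By total probability, P(X ≤ 1) = 0.8·0.5775 + 0.2·0 = 0.462.

0.462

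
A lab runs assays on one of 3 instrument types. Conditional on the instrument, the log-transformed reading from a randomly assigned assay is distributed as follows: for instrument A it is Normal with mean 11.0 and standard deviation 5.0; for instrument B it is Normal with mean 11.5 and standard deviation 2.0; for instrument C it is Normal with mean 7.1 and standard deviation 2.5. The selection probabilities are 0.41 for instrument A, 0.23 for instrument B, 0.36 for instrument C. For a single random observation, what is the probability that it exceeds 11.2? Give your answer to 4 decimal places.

Conditional on each instrument, P(X > 11.2): A: 0.484047; B: 0.559618; C: 0.0505026.
By total probability, P(X > 11.2) = 0.41·0.484047 + 0.23·0.559618 + 0.36·0.0505026 = 0.345352.

0.3454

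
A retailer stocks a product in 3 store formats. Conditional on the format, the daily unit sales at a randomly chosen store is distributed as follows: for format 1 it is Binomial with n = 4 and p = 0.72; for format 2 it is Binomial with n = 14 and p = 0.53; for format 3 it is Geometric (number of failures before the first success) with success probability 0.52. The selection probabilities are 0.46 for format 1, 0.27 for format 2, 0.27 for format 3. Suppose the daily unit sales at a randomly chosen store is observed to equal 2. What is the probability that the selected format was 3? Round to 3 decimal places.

0.223

Likelihoods P(X=2 | ·): 1: 0.243855; 2: 0.00297008; 3: 0.119808.
Posterior ∝ prior × likelihood. Numerator for 3: 0.27·0.119808 = 0.0323482.
Normalizing constant: 0.46·0.243855 + 0.27·0.00297008 + 0.27·0.119808 = 0.145324.
P(3 | observation) = 0.0323482 / 0.145324 = 0.222594.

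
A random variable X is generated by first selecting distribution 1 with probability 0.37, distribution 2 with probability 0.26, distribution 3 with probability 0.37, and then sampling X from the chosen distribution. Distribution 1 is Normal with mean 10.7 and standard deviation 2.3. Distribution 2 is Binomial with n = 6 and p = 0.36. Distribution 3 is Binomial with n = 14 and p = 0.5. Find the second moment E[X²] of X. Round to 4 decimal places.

For each component E[X²] = Var + (mean)², giving 1: 119.78; 2: 6.048; 3: 52.5.
Overall E[X²] = 0.37·119.78 + 0.26·6.048 + 0.37·52.5 = 65.3161.

65.3161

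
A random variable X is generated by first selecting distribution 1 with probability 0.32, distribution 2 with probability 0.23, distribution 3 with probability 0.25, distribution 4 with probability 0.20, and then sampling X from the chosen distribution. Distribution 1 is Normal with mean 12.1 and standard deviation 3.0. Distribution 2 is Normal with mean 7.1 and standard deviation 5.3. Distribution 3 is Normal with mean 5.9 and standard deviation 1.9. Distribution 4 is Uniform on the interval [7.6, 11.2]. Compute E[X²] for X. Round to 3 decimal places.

For each component E[X²] = Var + (mean)², giving 1: 155.41; 2: 78.5; 3: 38.42; 4: 89.44.
Overall E[X²] = 0.32·155.41 + 0.23·78.5 + 0.25·38.42 + 0.2·89.44 = 95.2792.

95.279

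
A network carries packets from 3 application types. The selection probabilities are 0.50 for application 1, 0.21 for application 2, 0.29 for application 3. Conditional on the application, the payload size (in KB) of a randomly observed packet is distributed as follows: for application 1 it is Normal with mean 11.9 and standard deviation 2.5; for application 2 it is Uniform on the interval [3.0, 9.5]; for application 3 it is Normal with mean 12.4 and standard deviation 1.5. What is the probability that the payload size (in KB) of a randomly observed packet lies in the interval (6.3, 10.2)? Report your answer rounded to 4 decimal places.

Conditional on each application, P(6.3 < X < 10.2): 1: 0.235707; 2: 0.492308; 3: 0.0712095.
By total probability, P(6.3 < X < 10.2) = 0.5·0.235707 + 0.21·0.492308 + 0.29·0.0712095 = 0.241889.

0.2419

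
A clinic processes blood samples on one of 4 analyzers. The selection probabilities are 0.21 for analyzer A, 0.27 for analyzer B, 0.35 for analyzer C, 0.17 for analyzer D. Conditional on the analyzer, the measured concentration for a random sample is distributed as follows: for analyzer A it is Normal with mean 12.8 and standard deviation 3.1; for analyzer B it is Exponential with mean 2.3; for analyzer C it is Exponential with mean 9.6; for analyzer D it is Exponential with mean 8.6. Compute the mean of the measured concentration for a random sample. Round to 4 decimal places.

Component means — A: 12.8; B: 2.3; C: 9.6; D: 8.6.
E[X] = 0.21·12.8 + 0.27·2.3 + 0.35·9.6 + 0.17·8.6 = 8.131.

8.1310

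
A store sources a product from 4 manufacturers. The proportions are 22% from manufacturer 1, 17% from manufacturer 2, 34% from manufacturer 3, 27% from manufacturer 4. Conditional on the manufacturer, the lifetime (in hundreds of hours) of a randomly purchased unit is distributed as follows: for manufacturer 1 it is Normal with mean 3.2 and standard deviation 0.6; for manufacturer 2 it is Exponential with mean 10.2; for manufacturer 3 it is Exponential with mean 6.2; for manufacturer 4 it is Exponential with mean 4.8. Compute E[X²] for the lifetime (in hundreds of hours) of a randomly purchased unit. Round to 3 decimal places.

76.286

For each component E[X²] = Var + (mean)², giving 1: 10.6; 2: 208.08; 3: 76.88; 4: 46.08.
Overall E[X²] = 0.22·10.6 + 0.17·208.08 + 0.34·76.88 + 0.27·46.08 = 76.2864.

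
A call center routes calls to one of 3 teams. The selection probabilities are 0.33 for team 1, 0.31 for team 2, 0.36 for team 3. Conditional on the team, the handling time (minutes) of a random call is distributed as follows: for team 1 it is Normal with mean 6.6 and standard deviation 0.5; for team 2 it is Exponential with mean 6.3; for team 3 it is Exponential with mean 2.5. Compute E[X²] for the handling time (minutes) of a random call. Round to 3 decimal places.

43.565

For each component E[X²] = Var + (mean)², giving 1: 43.81; 2: 79.38; 3: 12.5.
Overall E[X²] = 0.33·43.81 + 0.31·79.38 + 0.36·12.5 = 43.5651.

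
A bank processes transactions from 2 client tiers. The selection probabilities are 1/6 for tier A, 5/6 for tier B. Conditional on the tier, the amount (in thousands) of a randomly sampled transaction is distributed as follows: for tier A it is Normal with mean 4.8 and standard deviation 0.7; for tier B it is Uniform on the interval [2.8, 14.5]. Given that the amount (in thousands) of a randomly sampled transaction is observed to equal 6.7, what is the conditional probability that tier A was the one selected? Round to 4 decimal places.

Likelihoods f(6.7 | ·): A: 0.0143223; B: 0.0854701.
Posterior ∝ prior × likelihood. Numerator for A: 0.166667·0.0143223 = 0.00238705.
Normalizing constant: 0.166667·0.0143223 + 0.833333·0.0854701 = 0.0736121.
P(A | observation) = 0.00238705 / 0.0736121 = 0.0324274.

0.0324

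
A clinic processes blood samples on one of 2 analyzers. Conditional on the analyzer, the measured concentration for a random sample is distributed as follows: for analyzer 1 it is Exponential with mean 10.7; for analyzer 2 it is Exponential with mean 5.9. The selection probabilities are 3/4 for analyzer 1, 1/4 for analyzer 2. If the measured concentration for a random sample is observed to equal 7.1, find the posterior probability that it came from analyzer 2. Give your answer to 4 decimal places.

0.2605

Likelihoods f(7.1 | ·): 1: 0.0481326; 2: 0.0508771.
Posterior ∝ prior × likelihood. Numerator for 2: 0.25·0.0508771 = 0.0127193.
Normalizing constant: 0.75·0.0481326 + 0.25·0.0508771 = 0.0488187.
P(2 | observation) = 0.0127193 / 0.0488187 = 0.260541.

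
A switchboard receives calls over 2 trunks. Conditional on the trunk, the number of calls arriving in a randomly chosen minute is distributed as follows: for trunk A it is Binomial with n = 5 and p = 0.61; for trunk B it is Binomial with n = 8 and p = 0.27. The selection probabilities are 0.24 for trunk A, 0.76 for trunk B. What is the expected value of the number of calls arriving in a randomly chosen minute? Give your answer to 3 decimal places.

2.374

Component means — A: 3.05; B: 2.16.
E[X] = 0.24·3.05 + 0.76·2.16 = 2.3736.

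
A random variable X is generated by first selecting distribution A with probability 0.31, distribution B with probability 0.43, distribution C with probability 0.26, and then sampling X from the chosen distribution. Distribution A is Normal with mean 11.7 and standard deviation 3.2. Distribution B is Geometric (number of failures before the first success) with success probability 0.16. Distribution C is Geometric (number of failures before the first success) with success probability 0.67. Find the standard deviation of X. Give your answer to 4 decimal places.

Per component, A: μ=11.7, E[X²]=147.13; B: μ=5.25, E[X²]=60.375; C: μ=0.492537, E[X²]=0.977723.
E[X] = 0.31·11.7 + 0.43·5.25 + 0.26·0.492537 = 6.01256.
E[X²] = 0.31·147.13 + 0.43·60.375 + 0.26·0.977723 = 71.8258.
Var(X) = E[X²] − (E[X])² = 71.8258 − 36.1509 = 35.6749.
SD(X) = √35.6749 = 5.97285.

5.9728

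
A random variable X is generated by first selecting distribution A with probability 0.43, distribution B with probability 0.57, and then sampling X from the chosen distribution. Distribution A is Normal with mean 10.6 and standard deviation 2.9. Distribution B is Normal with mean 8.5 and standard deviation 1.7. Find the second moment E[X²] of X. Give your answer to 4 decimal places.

94.7609

For each component E[X²] = Var + (mean)², giving A: 120.77; B: 75.14.
Overall E[X²] = 0.43·120.77 + 0.57·75.14 = 94.7609.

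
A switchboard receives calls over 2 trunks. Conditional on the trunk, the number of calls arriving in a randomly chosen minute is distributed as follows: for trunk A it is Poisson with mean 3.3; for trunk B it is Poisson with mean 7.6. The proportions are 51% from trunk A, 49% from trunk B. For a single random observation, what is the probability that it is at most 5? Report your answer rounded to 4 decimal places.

Conditional on each trunk, P(X ≤ 5): A: 0.882877; B: 0.230681.
By total probability, P(X ≤ 5) = 0.51·0.882877 + 0.49·0.230681 = 0.563301.

0.5633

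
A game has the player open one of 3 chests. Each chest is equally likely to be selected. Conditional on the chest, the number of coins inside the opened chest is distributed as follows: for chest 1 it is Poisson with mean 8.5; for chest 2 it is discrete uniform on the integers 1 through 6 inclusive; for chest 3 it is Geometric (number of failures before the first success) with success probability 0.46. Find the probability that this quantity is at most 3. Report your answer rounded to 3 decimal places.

Conditional on each chest, P(X ≤ 3): 1: 0.0301091; 2: 0.5; 3: 0.914969.
By total probability, P(X ≤ 3) = 0.333333·0.0301091 + 0.333333·0.5 + 0.333333·0.914969 = 0.481693.

0.482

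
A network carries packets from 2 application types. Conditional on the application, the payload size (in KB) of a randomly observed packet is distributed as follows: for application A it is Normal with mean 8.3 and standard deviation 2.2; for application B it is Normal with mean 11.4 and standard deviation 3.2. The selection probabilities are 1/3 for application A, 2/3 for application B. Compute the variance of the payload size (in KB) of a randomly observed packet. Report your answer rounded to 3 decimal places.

Per component, A: μ=8.3, E[X²]=73.73; B: μ=11.4, E[X²]=140.2.
E[X] = 0.333333·8.3 + 0.666667·11.4 = 10.3667.
E[X²] = 0.333333·73.73 + 0.666667·140.2 = 118.043.
Var(X) = E[X²] − (E[X])² = 118.043 − 107.468 = 10.5756.

10.576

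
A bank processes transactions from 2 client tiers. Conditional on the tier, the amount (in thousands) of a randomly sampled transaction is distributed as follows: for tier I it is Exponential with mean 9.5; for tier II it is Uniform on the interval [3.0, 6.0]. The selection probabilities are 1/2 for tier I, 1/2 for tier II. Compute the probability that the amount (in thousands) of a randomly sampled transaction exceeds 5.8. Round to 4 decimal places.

0.3049

Conditional on each tier, P(X > 5.8): I: 0.543065; II: 0.0666667.
By total probability, P(X > 5.8) = 0.5·0.543065 + 0.5·0.0666667 = 0.304866.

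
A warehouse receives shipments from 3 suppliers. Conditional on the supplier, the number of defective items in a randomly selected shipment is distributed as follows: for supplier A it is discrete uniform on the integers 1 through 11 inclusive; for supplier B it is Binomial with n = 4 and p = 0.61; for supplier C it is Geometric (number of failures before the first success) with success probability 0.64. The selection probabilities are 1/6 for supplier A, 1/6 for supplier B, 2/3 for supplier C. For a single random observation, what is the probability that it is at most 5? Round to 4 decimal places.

Conditional on each supplier, P(X ≤ 5): A: 0.454545; B: 1; C: 0.997823.
By total probability, P(X ≤ 5) = 0.166667·0.454545 + 0.166667·1 + 0.666667·0.997823 = 0.90764.

0.9076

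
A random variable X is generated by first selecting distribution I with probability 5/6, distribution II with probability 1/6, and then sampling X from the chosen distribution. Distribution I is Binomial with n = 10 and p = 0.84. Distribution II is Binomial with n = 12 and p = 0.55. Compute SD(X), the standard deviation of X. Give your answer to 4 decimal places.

Per component, I: μ=8.4, E[X²]=71.904; II: μ=6.6, E[X²]=46.53.
E[X] = 0.833333·8.4 + 0.166667·6.6 = 8.1.
E[X²] = 0.833333·71.904 + 0.166667·46.53 = 67.675.
Var(X) = E[X²] − (E[X])² = 67.675 − 65.61 = 2.065.
SD(X) = √2.065 = 1.43701.

1.4370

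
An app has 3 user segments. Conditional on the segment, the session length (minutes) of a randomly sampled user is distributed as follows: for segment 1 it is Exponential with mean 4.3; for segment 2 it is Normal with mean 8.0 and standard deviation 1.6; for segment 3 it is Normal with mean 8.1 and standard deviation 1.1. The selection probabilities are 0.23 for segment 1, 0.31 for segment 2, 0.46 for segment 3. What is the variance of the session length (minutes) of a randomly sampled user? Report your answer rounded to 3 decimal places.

Per component, 1: μ=4.3, E[X²]=36.98; 2: μ=8, E[X²]=66.56; 3: μ=8.1, E[X²]=66.82.
E[X] = 0.23·4.3 + 0.31·8 + 0.46·8.1 = 7.195.
E[X²] = 0.23·36.98 + 0.31·66.56 + 0.46·66.82 = 59.8762.
Var(X) = E[X²] − (E[X])² = 59.8762 − 51.768 = 8.10817.

8.108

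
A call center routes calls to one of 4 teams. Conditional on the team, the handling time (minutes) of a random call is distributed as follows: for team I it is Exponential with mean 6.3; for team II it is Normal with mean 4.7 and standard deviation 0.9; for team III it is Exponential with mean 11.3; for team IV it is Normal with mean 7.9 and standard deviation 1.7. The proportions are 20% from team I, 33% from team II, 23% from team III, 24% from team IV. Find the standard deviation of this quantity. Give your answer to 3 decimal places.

6.668

Per component, I: μ=6.3, E[X²]=79.38; II: μ=4.7, E[X²]=22.9; III: μ=11.3, E[X²]=255.38; IV: μ=7.9, E[X²]=65.3.
E[X] = 0.2·6.3 + 0.33·4.7 + 0.23·11.3 + 0.24·7.9 = 7.306.
E[X²] = 0.2·79.38 + 0.33·22.9 + 0.23·255.38 + 0.24·65.3 = 97.8424.
Var(X) = E[X²] − (E[X])² = 97.8424 − 53.3776 = 44.4648.
SD(X) = √44.4648 = 6.66819.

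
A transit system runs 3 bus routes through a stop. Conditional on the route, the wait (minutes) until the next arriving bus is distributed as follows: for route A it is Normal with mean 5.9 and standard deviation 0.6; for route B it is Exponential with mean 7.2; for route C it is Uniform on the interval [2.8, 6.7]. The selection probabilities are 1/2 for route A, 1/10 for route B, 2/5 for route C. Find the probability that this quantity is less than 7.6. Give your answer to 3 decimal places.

0.964

Conditional on each route, P(X < 7.6): A: 0.997697; B: 0.652001; C: 1.
By total probability, P(X < 7.6) = 0.5·0.997697 + 0.1·0.652001 + 0.4·1 = 0.964048.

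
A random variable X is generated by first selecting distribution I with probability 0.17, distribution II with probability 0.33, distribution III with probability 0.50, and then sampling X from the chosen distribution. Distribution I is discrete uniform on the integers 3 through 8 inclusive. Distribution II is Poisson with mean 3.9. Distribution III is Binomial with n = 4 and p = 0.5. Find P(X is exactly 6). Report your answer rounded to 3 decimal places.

Conditional on each component, P(X = 6): I: 0.166667; II: 0.0989251; III: 0.
By total probability, P(X = 6) = 0.17·0.166667 + 0.33·0.0989251 + 0.5·0 = 0.0609786.

0.061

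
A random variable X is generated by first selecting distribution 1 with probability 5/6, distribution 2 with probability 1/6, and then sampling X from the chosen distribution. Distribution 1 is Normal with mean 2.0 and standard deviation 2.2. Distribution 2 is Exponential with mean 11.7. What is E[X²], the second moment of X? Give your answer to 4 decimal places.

52.9967

For each component E[X²] = Var + (mean)², giving 1: 8.84; 2: 273.78.
Overall E[X²] = 0.833333·8.84 + 0.166667·273.78 = 52.9967.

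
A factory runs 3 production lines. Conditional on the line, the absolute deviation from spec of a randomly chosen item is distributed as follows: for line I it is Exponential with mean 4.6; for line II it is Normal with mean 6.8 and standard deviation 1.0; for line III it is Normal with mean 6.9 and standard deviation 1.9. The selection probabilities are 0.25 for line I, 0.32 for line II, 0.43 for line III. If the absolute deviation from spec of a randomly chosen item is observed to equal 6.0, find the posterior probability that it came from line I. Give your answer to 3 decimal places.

Likelihoods f(6.0 | ·): I: 0.058989; II: 0.289692; III: 0.187687.
Posterior ∝ prior × likelihood. Numerator for I: 0.25·0.058989 = 0.0147473.
Normalizing constant: 0.25·0.058989 + 0.32·0.289692 + 0.43·0.187687 = 0.188154.
P(I | observation) = 0.0147473 / 0.188154 = 0.0783787.

0.078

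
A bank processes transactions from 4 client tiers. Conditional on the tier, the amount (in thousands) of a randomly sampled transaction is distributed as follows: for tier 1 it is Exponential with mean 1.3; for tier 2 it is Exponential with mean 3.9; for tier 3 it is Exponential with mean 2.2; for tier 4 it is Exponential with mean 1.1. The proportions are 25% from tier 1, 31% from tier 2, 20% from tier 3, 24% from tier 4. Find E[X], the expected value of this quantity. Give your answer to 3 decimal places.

Component means — 1: 1.3; 2: 3.9; 3: 2.2; 4: 1.1.
E[X] = 0.25·1.3 + 0.31·3.9 + 0.2·2.2 + 0.24·1.1 = 2.238.

2.238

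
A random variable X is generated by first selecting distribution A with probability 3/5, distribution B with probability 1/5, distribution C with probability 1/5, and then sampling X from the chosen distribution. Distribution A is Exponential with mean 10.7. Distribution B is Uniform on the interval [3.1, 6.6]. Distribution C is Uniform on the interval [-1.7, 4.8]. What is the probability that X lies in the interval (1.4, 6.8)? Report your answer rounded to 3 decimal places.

Conditional on each component, P(1.4 < X < 6.8): A: 0.347694; B: 1; C: 0.523077.
By total probability, P(1.4 < X < 6.8) = 0.6·0.347694 + 0.2·1 + 0.2·0.523077 = 0.513232.

0.513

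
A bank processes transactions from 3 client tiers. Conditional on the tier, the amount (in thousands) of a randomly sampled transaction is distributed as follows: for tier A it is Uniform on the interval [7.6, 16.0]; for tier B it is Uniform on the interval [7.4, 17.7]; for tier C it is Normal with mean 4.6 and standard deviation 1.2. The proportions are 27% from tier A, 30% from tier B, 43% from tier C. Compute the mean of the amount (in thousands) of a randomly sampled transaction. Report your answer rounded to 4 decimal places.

Component means — A: 11.8; B: 12.55; C: 4.6.
E[X] = 0.27·11.8 + 0.3·12.55 + 0.43·4.6 = 8.929.

8.9290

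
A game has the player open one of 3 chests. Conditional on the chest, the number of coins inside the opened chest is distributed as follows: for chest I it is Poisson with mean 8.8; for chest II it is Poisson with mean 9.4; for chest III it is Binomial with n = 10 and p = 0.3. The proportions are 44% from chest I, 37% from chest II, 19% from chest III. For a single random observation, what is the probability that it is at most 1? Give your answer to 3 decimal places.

Conditional on each chest, P(X ≤ 1): I: 0.00147718; II: 0.00086033; III: 0.149308.
By total probability, P(X ≤ 1) = 0.44·0.00147718 + 0.37·0.00086033 + 0.19·0.149308 = 0.0293369.

0.029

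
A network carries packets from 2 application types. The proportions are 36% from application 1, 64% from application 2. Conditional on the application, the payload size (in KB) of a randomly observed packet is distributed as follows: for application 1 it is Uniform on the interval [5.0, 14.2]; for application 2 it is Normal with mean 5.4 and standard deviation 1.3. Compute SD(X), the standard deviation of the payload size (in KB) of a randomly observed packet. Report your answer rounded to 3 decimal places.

2.772

Per component, 1: μ=9.6, E[X²]=99.2133; 2: μ=5.4, E[X²]=30.85.
E[X] = 0.36·9.6 + 0.64·5.4 = 6.912.
E[X²] = 0.36·99.2133 + 0.64·30.85 = 55.4608.
Var(X) = E[X²] − (E[X])² = 55.4608 − 47.7757 = 7.68506.
SD(X) = √7.68506 = 2.77219.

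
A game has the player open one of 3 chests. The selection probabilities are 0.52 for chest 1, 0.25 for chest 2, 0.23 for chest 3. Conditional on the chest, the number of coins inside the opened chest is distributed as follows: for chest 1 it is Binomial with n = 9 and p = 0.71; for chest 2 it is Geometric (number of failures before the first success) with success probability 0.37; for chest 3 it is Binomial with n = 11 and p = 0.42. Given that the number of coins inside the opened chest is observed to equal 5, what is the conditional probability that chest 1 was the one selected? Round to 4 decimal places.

Likelihoods P(X=5 | ·): 1: 0.160788; 2: 0.0367202; 3: 0.229856.
Posterior ∝ prior × likelihood. Numerator for 1: 0.52·0.160788 = 0.0836099.
Normalizing constant: 0.52·0.160788 + 0.25·0.0367202 + 0.23·0.229856 = 0.145657.
P(1 | observation) = 0.0836099 / 0.145657 = 0.57402.

0.5740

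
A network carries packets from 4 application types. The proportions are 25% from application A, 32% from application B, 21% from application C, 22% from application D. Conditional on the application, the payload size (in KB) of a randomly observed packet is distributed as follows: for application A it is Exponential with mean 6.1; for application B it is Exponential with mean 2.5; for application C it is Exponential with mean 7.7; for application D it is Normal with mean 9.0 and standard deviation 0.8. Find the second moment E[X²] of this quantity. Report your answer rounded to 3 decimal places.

65.468

For each component E[X²] = Var + (mean)², giving A: 74.42; B: 12.5; C: 118.58; D: 81.64.
Overall E[X²] = 0.25·74.42 + 0.32·12.5 + 0.21·118.58 + 0.22·81.64 = 65.4676.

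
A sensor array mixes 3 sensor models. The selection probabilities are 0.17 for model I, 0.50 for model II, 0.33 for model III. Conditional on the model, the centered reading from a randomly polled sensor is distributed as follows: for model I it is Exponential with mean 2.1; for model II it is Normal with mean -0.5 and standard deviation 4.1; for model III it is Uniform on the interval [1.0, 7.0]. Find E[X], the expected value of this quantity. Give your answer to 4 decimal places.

Component means — I: 2.1; II: -0.5; III: 4.
E[X] = 0.17·2.1 + 0.5·-0.5 + 0.33·4 = 1.427.

1.4270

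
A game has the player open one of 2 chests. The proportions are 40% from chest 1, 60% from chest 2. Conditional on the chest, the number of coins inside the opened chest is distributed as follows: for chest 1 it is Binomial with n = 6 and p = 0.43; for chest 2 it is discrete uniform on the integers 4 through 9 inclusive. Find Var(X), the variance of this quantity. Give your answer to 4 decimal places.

Per component, 1: μ=2.58, E[X²]=8.127; 2: μ=6.5, E[X²]=45.1667.
E[X] = 0.4·2.58 + 0.6·6.5 = 4.932.
E[X²] = 0.4·8.127 + 0.6·45.1667 = 30.3508.
Var(X) = E[X²] − (E[X])² = 30.3508 − 24.3246 = 6.02618.

6.0262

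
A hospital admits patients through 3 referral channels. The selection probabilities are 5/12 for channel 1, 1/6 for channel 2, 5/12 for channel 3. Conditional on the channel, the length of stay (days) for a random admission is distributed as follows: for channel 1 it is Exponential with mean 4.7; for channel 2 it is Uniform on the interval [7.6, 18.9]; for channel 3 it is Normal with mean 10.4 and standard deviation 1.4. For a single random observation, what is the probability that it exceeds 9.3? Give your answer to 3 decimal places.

Conditional on each channel, P(X > 9.3): 1: 0.138246; 2: 0.849558; 3: 0.783983.
By total probability, P(X > 9.3) = 0.416667·0.138246 + 0.166667·0.849558 + 0.416667·0.783983 = 0.525855.

0.526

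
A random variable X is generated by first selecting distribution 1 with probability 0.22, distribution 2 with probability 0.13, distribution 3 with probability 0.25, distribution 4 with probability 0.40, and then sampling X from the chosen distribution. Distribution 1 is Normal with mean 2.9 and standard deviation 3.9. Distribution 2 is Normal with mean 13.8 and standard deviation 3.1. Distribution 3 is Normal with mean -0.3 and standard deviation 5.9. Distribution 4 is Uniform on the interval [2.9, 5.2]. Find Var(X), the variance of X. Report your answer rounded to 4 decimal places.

30.8487

Per component, 1: μ=2.9, E[X²]=23.62; 2: μ=13.8, E[X²]=200.05; 3: μ=-0.3, E[X²]=34.9; 4: μ=4.05, E[X²]=16.8433.
E[X] = 0.22·2.9 + 0.13·13.8 + 0.25·-0.3 + 0.4·4.05 = 3.977.
E[X²] = 0.22·23.62 + 0.13·200.05 + 0.25·34.9 + 0.4·16.8433 = 46.6652.
Var(X) = E[X²] − (E[X])² = 46.6652 − 15.8165 = 30.8487.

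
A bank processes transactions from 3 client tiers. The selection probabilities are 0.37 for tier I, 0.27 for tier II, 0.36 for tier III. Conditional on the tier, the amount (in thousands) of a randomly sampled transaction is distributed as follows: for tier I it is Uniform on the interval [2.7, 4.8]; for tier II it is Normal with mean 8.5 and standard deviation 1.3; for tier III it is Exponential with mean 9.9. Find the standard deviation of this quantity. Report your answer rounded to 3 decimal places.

Per component, I: μ=3.75, E[X²]=14.43; II: μ=8.5, E[X²]=73.94; III: μ=9.9, E[X²]=196.02.
E[X] = 0.37·3.75 + 0.27·8.5 + 0.36·9.9 = 7.2465.
E[X²] = 0.37·14.43 + 0.27·73.94 + 0.36·196.02 = 95.8701.
Var(X) = E[X²] − (E[X])² = 95.8701 − 52.5118 = 43.3583.
SD(X) = √43.3583 = 6.5847.

6.585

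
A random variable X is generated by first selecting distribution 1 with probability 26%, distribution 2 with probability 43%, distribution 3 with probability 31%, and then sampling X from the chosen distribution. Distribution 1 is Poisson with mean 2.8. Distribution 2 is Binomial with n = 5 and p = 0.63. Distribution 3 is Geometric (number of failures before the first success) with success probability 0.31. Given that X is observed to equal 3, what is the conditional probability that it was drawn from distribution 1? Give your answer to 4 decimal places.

Likelihoods P(X=3 | ·): 1: 0.222484; 2: 0.342314; 3: 0.101838.
Posterior ∝ prior × likelihood. Numerator for 1: 0.26·0.222484 = 0.0578458.
Normalizing constant: 0.26·0.222484 + 0.43·0.342314 + 0.31·0.101838 = 0.236611.
P(1 | observation) = 0.0578458 / 0.236611 = 0.244477.

0.2445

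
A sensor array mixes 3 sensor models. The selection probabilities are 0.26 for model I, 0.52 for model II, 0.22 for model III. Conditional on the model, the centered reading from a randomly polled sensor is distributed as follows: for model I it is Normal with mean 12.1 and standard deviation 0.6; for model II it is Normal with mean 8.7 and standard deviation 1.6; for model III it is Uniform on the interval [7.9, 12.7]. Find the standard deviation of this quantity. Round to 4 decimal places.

Per component, I: μ=12.1, E[X²]=146.77; II: μ=8.7, E[X²]=78.25; III: μ=10.3, E[X²]=108.01.
E[X] = 0.26·12.1 + 0.52·8.7 + 0.22·10.3 = 9.936.
E[X²] = 0.26·146.77 + 0.52·78.25 + 0.22·108.01 = 102.612.
Var(X) = E[X²] − (E[X])² = 102.612 − 98.7241 = 3.8883.
SD(X) = √3.8883 = 1.97188.

1.9719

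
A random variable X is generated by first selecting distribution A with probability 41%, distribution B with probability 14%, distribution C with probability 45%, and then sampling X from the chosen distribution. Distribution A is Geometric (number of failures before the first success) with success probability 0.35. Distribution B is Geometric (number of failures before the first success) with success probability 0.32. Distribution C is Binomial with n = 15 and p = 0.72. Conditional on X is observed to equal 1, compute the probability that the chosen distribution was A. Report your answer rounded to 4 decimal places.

0.7538

Likelihoods P(X=1 | ·): A: 0.2275; B: 0.2176; C: 1.96624e-07.
Posterior ∝ prior × likelihood. Numerator for A: 0.41·0.2275 = 0.093275.
Normalizing constant: 0.41·0.2275 + 0.14·0.2176 + 0.45·1.96624e-07 = 0.123739.
P(A | observation) = 0.093275 / 0.123739 = 0.753804.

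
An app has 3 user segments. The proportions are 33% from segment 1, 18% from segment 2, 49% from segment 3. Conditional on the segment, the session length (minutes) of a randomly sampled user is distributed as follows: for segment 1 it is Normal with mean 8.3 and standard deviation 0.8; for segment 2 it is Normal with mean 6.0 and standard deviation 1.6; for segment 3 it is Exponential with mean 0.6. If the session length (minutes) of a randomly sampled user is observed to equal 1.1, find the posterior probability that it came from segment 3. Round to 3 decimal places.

Likelihoods f(1.1 | ·): 1: 1.28497e-18; 2: 0.00229185; 3: 0.266466.
Posterior ∝ prior × likelihood. Numerator for 3: 0.49·0.266466 = 0.130568.
Normalizing constant: 0.33·1.28497e-18 + 0.18·0.00229185 + 0.49·0.266466 = 0.130981.
P(3 | observation) = 0.130568 / 0.130981 = 0.99685.

0.997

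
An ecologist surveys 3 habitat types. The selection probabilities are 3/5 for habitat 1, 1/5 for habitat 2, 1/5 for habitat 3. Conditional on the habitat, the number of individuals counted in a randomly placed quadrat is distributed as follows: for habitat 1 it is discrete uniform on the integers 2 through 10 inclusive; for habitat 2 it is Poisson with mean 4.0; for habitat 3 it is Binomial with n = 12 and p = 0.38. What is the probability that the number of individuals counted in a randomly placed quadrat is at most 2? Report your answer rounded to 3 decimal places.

0.136

Conditional on each habitat, P(X ≤ 2): 1: 0.111111; 2: 0.238103; 3: 0.106944.
By total probability, P(X ≤ 2) = 0.6·0.111111 + 0.2·0.238103 + 0.2·0.106944 = 0.135676.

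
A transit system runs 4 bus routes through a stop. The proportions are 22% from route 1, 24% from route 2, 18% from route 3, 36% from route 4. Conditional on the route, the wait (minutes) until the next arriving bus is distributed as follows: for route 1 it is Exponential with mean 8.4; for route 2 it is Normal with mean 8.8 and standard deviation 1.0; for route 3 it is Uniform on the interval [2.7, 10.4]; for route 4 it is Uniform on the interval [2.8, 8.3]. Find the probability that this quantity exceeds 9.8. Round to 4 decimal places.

0.1206

Conditional on each route, P(X > 9.8): 1: 0.311403; 2: 0.158655; 3: 0.0779221; 4: 0.
By total probability, P(X > 9.8) = 0.22·0.311403 + 0.24·0.158655 + 0.18·0.0779221 + 0.36·0 = 0.120612.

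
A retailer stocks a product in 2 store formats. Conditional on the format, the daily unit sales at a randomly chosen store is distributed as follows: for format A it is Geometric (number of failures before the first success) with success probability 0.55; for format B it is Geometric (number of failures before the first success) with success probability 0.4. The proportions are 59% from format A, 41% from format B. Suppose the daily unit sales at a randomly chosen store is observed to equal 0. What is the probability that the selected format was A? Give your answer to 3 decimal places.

Likelihoods P(X=0 | ·): A: 0.55; B: 0.4.
Posterior ∝ prior × likelihood. Numerator for A: 0.59·0.55 = 0.3245.
Normalizing constant: 0.59·0.55 + 0.41·0.4 = 0.4885.
P(A | observation) = 0.3245 / 0.4885 = 0.664278.

0.664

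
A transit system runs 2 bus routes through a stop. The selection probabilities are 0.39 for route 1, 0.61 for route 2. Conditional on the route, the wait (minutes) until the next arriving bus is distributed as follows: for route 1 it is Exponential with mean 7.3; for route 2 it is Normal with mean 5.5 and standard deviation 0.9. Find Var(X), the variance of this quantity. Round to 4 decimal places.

Per component, 1: μ=7.3, E[X²]=106.58; 2: μ=5.5, E[X²]=31.06.
E[X] = 0.39·7.3 + 0.61·5.5 = 6.202.
E[X²] = 0.39·106.58 + 0.61·31.06 = 60.5128.
Var(X) = E[X²] − (E[X])² = 60.5128 − 38.4648 = 22.048.

22.0480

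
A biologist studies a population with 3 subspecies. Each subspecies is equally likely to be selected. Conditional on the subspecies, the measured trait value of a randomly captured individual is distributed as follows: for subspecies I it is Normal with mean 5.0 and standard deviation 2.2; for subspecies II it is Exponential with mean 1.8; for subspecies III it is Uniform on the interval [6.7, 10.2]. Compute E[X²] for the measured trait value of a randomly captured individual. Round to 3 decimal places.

36.248

For each component E[X²] = Var + (mean)², giving I: 29.84; II: 6.48; III: 72.4233.
Overall E[X²] = 0.333333·29.84 + 0.333333·6.48 + 0.333333·72.4233 = 36.2478.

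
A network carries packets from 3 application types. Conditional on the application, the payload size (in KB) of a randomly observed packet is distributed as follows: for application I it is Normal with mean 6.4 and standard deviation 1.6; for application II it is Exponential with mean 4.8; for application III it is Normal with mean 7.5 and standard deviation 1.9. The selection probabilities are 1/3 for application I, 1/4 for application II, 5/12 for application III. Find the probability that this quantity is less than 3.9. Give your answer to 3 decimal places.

Conditional on each application, P(X < 3.9): I: 0.0590851; II: 0.556253; III: 0.0290636.
By total probability, P(X < 3.9) = 0.333333·0.0590851 + 0.25·0.556253 + 0.416667·0.0290636 = 0.170868.

0.171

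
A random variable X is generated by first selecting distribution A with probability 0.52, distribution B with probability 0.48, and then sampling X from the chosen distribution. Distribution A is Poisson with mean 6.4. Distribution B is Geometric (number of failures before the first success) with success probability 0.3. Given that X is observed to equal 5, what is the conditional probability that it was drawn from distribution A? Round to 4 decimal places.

0.7616

Likelihoods P(X=5 | ·): A: 0.148674; B: 0.050421.
Posterior ∝ prior × likelihood. Numerator for A: 0.52·0.148674 = 0.0773103.
Normalizing constant: 0.52·0.148674 + 0.48·0.050421 = 0.101512.
P(A | observation) = 0.0773103 / 0.101512 = 0.761585.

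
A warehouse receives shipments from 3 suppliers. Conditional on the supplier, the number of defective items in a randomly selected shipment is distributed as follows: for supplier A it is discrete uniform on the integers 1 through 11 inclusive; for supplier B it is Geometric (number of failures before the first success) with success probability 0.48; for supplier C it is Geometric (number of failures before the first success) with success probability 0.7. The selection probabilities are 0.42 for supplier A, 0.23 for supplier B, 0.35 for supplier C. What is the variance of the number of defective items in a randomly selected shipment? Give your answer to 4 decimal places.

Per component, A: μ=6, E[X²]=46; B: μ=1.08333, E[X²]=3.43056; C: μ=0.428571, E[X²]=0.795918.
E[X] = 0.42·6 + 0.23·1.08333 + 0.35·0.428571 = 2.91917.
E[X²] = 0.42·46 + 0.23·3.43056 + 0.35·0.795918 = 20.3876.
Var(X) = E[X²] − (E[X])² = 20.3876 − 8.52153 = 11.8661.

11.8661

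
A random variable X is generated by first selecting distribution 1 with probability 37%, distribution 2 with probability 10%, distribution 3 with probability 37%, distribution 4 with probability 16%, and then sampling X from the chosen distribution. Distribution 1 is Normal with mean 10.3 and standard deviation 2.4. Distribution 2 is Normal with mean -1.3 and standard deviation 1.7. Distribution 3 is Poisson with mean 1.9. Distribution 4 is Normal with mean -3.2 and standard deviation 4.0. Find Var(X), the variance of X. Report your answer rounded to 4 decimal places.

Per component, 1: μ=10.3, E[X²]=111.85; 2: μ=-1.3, E[X²]=4.58; 3: μ=1.9, E[X²]=5.51; 4: μ=-3.2, E[X²]=26.24.
E[X] = 0.37·10.3 + 0.1·-1.3 + 0.37·1.9 + 0.16·-3.2 = 3.872.
E[X²] = 0.37·111.85 + 0.1·4.58 + 0.37·5.51 + 0.16·26.24 = 48.0796.
Var(X) = E[X²] − (E[X])² = 48.0796 − 14.9924 = 33.0872.

33.0872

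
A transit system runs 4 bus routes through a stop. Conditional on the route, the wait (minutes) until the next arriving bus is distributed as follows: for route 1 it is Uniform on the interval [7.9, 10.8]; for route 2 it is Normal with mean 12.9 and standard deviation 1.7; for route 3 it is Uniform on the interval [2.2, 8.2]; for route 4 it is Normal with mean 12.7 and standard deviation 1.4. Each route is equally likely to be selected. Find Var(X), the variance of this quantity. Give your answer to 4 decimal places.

Per component, 1: μ=9.35, E[X²]=88.1233; 2: μ=12.9, E[X²]=169.3; 3: μ=5.2, E[X²]=30.04; 4: μ=12.7, E[X²]=163.25.
E[X] = 0.25·9.35 + 0.25·12.9 + 0.25·5.2 + 0.25·12.7 = 10.0375.
E[X²] = 0.25·88.1233 + 0.25·169.3 + 0.25·30.04 + 0.25·163.25 = 112.678.
Var(X) = E[X²] − (E[X])² = 112.678 − 100.751 = 11.9269.

11.9269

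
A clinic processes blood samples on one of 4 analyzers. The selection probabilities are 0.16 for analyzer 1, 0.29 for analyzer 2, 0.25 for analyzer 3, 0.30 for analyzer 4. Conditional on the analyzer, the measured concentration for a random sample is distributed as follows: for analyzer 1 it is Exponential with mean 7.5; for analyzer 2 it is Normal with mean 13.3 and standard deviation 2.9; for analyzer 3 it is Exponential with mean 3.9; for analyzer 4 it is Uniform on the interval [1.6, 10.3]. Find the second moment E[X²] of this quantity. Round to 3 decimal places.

91.855

For each component E[X²] = Var + (mean)², giving 1: 112.5; 2: 185.3; 3: 30.42; 4: 41.71.
Overall E[X²] = 0.16·112.5 + 0.29·185.3 + 0.25·30.42 + 0.3·41.71 = 91.855.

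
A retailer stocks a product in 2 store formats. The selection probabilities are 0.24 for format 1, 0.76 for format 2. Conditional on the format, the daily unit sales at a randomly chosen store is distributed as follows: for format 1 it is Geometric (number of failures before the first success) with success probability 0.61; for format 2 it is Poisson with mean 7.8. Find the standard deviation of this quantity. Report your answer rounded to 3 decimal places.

3.941

Per component, 1: μ=0.639344, E[X²]=1.45687; 2: μ=7.8, E[X²]=68.64.
E[X] = 0.24·0.639344 + 0.76·7.8 = 6.08144.
E[X²] = 0.24·1.45687 + 0.76·68.64 = 52.516.
Var(X) = E[X²] − (E[X])² = 52.516 − 36.9839 = 15.5321.
SD(X) = √15.5321 = 3.94108.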